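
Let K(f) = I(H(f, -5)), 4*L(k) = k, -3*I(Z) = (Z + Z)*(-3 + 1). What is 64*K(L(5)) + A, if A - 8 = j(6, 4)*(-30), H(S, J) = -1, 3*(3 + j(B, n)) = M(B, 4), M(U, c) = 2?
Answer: -22/3 ≈ -7.3333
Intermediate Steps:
j(B, n) = -7/3 (j(B, n) = -3 + (⅓)*2 = -3 + ⅔ = -7/3)
I(Z) = 4*Z/3 (I(Z) = -(Z + Z)*(-3 + 1)/3 = -2*Z*(-2)/3 = -(-4)*Z/3 = 4*Z/3)
L(k) = k/4
K(f) = -4/3 (K(f) = (4/3)*(-1) = -4/3)
A = 78 (A = 8 - 7/3*(-30) = 8 + 70 = 78)
64*K(L(5)) + A = 64*(-4/3) + 78 = -256/3 + 78 = -22/3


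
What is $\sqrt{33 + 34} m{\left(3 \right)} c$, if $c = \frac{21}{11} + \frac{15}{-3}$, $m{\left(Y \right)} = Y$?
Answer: $- \frac{102 \sqrt{67}}{11} \approx -75.901$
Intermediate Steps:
$c = - \frac{34}{11}$ ($c = 21 \cdot \frac{1}{11} + 15 \left(- \frac{1}{3}\right) = \frac{21}{11} - 5 = - \frac{34}{11} \approx -3.0909$)
$\sqrt{33 + 34} m{\left(3 \right)} c = \sqrt{33 + 34} \cdot 3 \left(- \frac{34}{11}\right) = \sqrt{67} \cdot 3 \left(- \frac{34}{11}\right) = 3 \sqrt{67} \left(- \frac{34}{11}\right) = - \frac{102 \sqrt{67}}{11}$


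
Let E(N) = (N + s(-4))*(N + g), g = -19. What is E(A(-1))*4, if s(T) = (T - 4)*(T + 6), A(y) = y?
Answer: 1360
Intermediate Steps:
s(T) = (-4 + T)*(6 + T)
E(N) = (-19 + N)*(-16 + N) (E(N) = (N + (-24 + (-4)² + 2*(-4)))*(N - 19) = (N + (-24 + 16 - 8))*(-19 + N) = (N - 16)*(-19 + N) = (-16 + N)*(-19 + N) = (-19 + N)*(-16 + N))
E(A(-1))*4 = (304 + (-1)² - 35*(-1))*4 = (304 + 1 + 35)*4 = 340*4 = 1360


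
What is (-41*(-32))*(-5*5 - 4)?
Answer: -38048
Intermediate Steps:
(-41*(-32))*(-5*5 - 4) = 1312*(-25 - 4) = 1312*(-29) = -38048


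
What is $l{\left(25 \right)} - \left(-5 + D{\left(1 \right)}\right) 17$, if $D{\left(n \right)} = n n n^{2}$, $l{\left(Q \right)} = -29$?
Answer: $39$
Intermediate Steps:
$D{\left(n \right)} = n^{4}$ ($D{\left(n \right)} = n^{2} n^{2} = n^{4}$)
$l{\left(25 \right)} - \left(-5 + D{\left(1 \right)}\right) 17 = -29 - \left(-5 + 1^{4}\right) 17 = -29 - \left(-5 + 1\right) 17 = -29 - \left(-4\right) 17 = -29 - -68 = -29 + 68 = 39$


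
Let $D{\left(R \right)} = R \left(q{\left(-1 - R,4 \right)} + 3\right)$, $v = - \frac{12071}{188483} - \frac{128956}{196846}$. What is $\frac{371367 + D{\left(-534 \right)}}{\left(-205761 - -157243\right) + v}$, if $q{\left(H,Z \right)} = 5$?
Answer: $- \frac{6810002218322355}{900073782178969} \approx -7.566$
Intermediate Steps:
$v = - \frac{13341070907}{18551062309}$ ($v = \left(-12071\right) \frac{1}{188483} - \frac{64478}{98423} = - \frac{12071}{188483} - \frac{64478}{98423} = - \frac{13341070907}{18551062309} \approx -0.71915$)
$D{\left(R \right)} = 8 R$ ($D{\left(R \right)} = R \left(5 + 3\right) = R 8 = 8 R$)
$\frac{371367 + D{\left(-534 \right)}}{\left(-205761 - -157243\right) + v} = \frac{371367 + 8 \left(-534\right)}{\left(-205761 - -157243\right) - \frac{13341070907}{18551062309}} = \frac{371367 - 4272}{\left(-205761 + 157243\right) - \frac{13341070907}{18551062309}} = \frac{367095}{-48518 - \frac{13341070907}{18551062309}} = \frac{367095}{- \frac{900073782178969}{18551062309}} = 367095 \left(- \frac{18551062309}{900073782178969}\right) = - \frac{6810002218322355}{900073782178969}$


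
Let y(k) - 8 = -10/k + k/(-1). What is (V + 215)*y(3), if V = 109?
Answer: 540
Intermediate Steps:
y(k) = 8 - k - 10/k (y(k) = 8 + (-10/k + k/(-1)) = 8 + (-10/k + k*(-1)) = 8 + (-10/k - k) = 8 + (-k - 10/k) = 8 - k - 10/k)
(V + 215)*y(3) = (109 + 215)*(8 - 1*3 - 10/3) = 324*(8 - 3 - 10*⅓) = 324*(8 - 3 - 10/3) = 324*(5/3) = 540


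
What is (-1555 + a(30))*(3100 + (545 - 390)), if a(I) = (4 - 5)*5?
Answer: -5077800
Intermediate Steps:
a(I) = -5 (a(I) = -1*5 = -5)
(-1555 + a(30))*(3100 + (545 - 390)) = (-1555 - 5)*(3100 + (545 - 390)) = -1560*(3100 + 155) = -1560*3255 = -5077800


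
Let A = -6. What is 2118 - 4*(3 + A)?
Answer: 2130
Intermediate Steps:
2118 - 4*(3 + A) = 2118 - 4*(3 - 6) = 2118 - 4*(-3) = 2118 + 12 = 2130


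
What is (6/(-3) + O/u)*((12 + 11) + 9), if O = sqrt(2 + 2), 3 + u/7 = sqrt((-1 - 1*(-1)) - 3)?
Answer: -464/7 - 16*I*sqrt(3)/21 ≈ -66.286 - 1.3197*I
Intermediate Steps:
u = -21 + 7*I*sqrt(3) (u = -21 + 7*sqrt((-1 - 1*(-1)) - 3) = -21 + 7*sqrt((-1 + 1) - 3) = -21 + 7*sqrt(0 - 3) = -21 + 7*sqrt(-3) = -21 + 7*(I*sqrt(3)) = -21 + 7*I*sqrt(3) ≈ -21.0 + 12.124*I)
O = 2 (O = sqrt(4) = 2)
(6/(-3) + O/u)*((12 + 11) + 9) = (6/(-3) + 2/(-21 + 7*I*sqrt(3)))*((12 + 11) + 9) = (6*(-1/3) + 2/(-21 + 7*I*sqrt(3)))*(23 + 9) = (-2 + 2/(-21 + 7*I*sqrt(3)))*32 = -64 + 64/(-21 + 7*I*sqrt(3))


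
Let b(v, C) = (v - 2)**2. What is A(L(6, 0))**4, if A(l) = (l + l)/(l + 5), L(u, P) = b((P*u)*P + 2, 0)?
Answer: 0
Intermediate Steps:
b(v, C) = (-2 + v)**2
L(u, P) = P**4*u**2 (L(u, P) = (-2 + ((P*u)*P + 2))**2 = (-2 + (u*P**2 + 2))**2 = (-2 + (2 + u*P**2))**2 = (u*P**2)**2 = P**4*u**2)
A(l) = 2*l/(5 + l) (A(l) = (2*l)/(5 + l) = 2*l/(5 + l))
A(L(6, 0))**4 = (2*(0**4*6**2)/(5 + 0**4*6**2))**4 = (2*(0*36)/(5 + 0*36))**4 = (2*0/(5 + 0))**4 = (2*0/5)**4 = (2*0*(1/5))**4 = 0**4 = 0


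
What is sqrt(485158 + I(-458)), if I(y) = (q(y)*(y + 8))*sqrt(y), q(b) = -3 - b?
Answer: sqrt(485158 - 204750*I*sqrt(458)) ≈ 1564.3 - 1400.6*I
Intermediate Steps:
I(y) = sqrt(y)*(-3 - y)*(8 + y) (I(y) = ((-3 - y)*(y + 8))*sqrt(y) = ((-3 - y)*(8 + y))*sqrt(y) = sqrt(y)*(-3 - y)*(8 + y))
sqrt(485158 + I(-458)) = sqrt(485158 - sqrt(-458)*(3 - 458)*(8 - 458)) = sqrt(485158 - 1*I*sqrt(458)*(-455)*(-450)) = sqrt(485158 - 204750*I*sqrt(458))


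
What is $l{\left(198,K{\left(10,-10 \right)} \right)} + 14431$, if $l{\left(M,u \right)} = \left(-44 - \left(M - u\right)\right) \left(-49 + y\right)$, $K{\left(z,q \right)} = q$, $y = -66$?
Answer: $43411$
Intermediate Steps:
$l{\left(M,u \right)} = 5060 - 115 u + 115 M$ ($l{\left(M,u \right)} = \left(-44 - \left(M - u\right)\right) \left(-49 - 66\right) = \left(-44 + u - M\right) \left(-115\right) = 5060 - 115 u + 115 M$)
$l{\left(198,K{\left(10,-10 \right)} \right)} + 14431 = \left(5060 - -1150 + 115 \cdot 198\right) + 14431 = \left(5060 + 1150 + 22770\right) + 14431 = 28980 + 14431 = 43411$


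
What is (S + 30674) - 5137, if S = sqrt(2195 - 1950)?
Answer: 25537 + 7*sqrt(5) ≈ 25553.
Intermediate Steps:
S = 7*sqrt(5) (S = sqrt(245) = 7*sqrt(5) ≈ 15.652)
(S + 30674) - 5137 = (7*sqrt(5) + 30674) - 5137 = (30674 + 7*sqrt(5)) - 5137 = 25537 + 7*sqrt(5)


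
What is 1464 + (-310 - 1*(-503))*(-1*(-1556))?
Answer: 301772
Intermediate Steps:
1464 + (-310 - 1*(-503))*(-1*(-1556)) = 1464 + (-310 + 503)*1556 = 1464 + 193*1556 = 1464 + 300308 = 301772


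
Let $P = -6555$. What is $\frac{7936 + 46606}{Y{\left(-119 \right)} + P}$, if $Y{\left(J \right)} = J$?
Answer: $- \frac{27271}{3337} \approx -8.1723$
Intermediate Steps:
$\frac{7936 + 46606}{Y{\left(-119 \right)} + P} = \frac{7936 + 46606}{-119 - 6555} = \frac{54542}{-6674} = 54542 \left(- \frac{1}{6674}\right) = - \frac{27271}{3337}$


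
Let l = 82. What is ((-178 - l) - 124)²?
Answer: 147456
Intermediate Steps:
((-178 - l) - 124)² = ((-178 - 1*82) - 124)² = ((-178 - 82) - 124)² = (-260 - 124)² = (-384)² = 147456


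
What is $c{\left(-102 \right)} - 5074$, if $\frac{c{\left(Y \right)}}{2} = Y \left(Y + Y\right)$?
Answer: $36542$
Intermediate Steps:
$c{\left(Y \right)} = 4 Y^{2}$ ($c{\left(Y \right)} = 2 Y \left(Y + Y\right) = 2 Y 2 Y = 2 \cdot 2 Y^{2} = 4 Y^{2}$)
$c{\left(-102 \right)} - 5074 = 4 \left(-102\right)^{2} - 5074 = 4 \cdot 10404 - 5074 = 41616 - 5074 = 36542$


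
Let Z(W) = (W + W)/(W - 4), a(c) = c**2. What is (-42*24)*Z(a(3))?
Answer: -18144/5 ≈ -3628.8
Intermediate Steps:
Z(W) = 2*W/(-4 + W) (Z(W) = (2*W)/(-4 + W) = 2*W/(-4 + W))
(-42*24)*Z(a(3)) = (-42*24)*(2*3**2/(-4 + 3**2)) = -2016*9/(-4 + 9) = -2016*9/5 = -1008*18/5 = -18144/5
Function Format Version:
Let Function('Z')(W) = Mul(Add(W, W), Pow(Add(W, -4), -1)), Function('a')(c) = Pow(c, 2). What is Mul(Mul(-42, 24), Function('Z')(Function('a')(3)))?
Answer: Rational(-18144, 5) ≈ -3628.8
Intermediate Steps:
Function('Z')(W) = Mul(2, W, Pow(Add(-4, W), -1)) (Function('Z')(W) = Mul(Mul(2, W), Pow(Add(-4, W), -1)) = Mul(2, W, Pow(Add(-4, W), -1)))
Mul(Mul(-42, 24), Function('Z')(Function('a')(3))) = Mul(Mul(-42, 24), Mul(2, Pow(3, 2), Pow(Add(-4, Pow(3, 2)), -1))) = Mul(-1008, Mul(2, 9, Pow(Add(-4, 9), -1))) = Mul(-1008, Mul(2, 9, Pow(5, -1))) = Mul(-1008, Mul(2, 9, Rational(1, 5))) = Mul(-1008, Rational(18, 5)) = Rational(-18144, 5)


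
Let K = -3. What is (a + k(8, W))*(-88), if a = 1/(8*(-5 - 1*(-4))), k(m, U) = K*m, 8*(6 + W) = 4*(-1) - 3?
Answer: 2123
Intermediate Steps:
W = -55/8 (W = -6 + (4*(-1) - 3)/8 = -6 + (-4 - 3)/8 = -6 + (1/8)*(-7) = -6 - 7/8 = -55/8 ≈ -6.8750)
k(m, U) = -3*m
a = -1/8 (a = 1/(8*(-5 + 4)) = 1/(8*(-1)) = 1/(-8) = -1/8 ≈ -0.12500)
(a + k(8, W))*(-88) = (-1/8 - 3*8)*(-88) = (-1/8 - 24)*(-88) = -193/8*(-88) = 2123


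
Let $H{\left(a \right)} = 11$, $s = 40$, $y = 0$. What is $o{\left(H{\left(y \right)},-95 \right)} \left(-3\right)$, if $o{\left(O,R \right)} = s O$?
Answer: $-1320$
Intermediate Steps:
$o{\left(O,R \right)} = 40 O$
$o{\left(H{\left(y \right)},-95 \right)} \left(-3\right) = 40 \cdot 11 \left(-3\right) = 440 \left(-3\right) = -1320$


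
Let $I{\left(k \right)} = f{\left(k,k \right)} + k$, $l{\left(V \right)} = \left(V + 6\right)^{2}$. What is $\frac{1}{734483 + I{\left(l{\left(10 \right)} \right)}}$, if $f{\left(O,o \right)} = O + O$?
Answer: $\frac{1}{735251} \approx 1.3601 \cdot 10^{-6}$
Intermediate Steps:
$l{\left(V \right)} = \left(6 + V\right)^{2}$
$f{\left(O,o \right)} = 2 O$
$I{\left(k \right)} = 3 k$ ($I{\left(k \right)} = 2 k + k = 3 k$)
$\frac{1}{734483 + I{\left(l{\left(10 \right)} \right)}} = \frac{1}{734483 + 3 \left(6 + 10\right)^{2}} = \frac{1}{734483 + 3 \cdot 16^{2}} = \frac{1}{734483 + 3 \cdot 256} = \frac{1}{734483 + 768} = \frac{1}{735251}$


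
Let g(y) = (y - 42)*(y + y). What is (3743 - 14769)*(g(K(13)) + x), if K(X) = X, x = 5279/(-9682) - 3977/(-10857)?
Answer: 9299068489615/1118271 ≈ 8.3156e+6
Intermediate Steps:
x = -400187/2236542 (x = 5279*(-1/9682) - 3977*(-1/10857) = -5279/9682 + 3977/10857 = -400187/2236542 ≈ -0.17893)
g(y) = 2*y*(-42 + y) (g(y) = (-42 + y)*(2*y) = 2*y*(-42 + y))
(3743 - 14769)*(g(K(13)) + x) = (3743 - 14769)*(2*13*(-42 + 13) - 400187/2236542) = -11026*(2*13*(-29) - 400187/2236542) = -11026*(-754 - 400187/2236542) = -11026*(-1686752855/2236542) = 9299068489615/1118271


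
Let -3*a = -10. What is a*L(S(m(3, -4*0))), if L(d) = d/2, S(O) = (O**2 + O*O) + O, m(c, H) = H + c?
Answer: 35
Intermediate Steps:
S(O) = O + 2*O**2 (S(O) = (O**2 + O**2) + O = 2*O**2 + O = O + 2*O**2)
L(d) = d/2 (L(d) = d*(1/2) = d/2)
a = 10/3 (a = -1/3*(-10) = 10/3 ≈ 3.3333)
a*L(S(m(3, -4*0))) = 10*(((-4*0 + 3)*(1 + 2*(-4*0 + 3)))/2)/3 = 10*(((0 + 3)*(1 + 2*(0 + 3)))/2)/3 = 10*((3*(1 + 2*3))/2)/3 = 10*((3*(1 + 6))/2)/3 = 10*((3*7)/2)/3 = 10*((1/2)*21)/3 = (10/3)*(21/2) = 35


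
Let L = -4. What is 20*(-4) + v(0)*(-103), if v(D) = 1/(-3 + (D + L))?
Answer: -457/7 ≈ -65.286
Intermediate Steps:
v(D) = 1/(-7 + D) (v(D) = 1/(-3 + (D - 4)) = 1/(-3 + (-4 + D)) = 1/(-7 + D))
20*(-4) + v(0)*(-103) = 20*(-4) - 103/(-7 + 0) = -80 - 103/(-7) = -80 - 1/7*(-103) = -80 + 103/7 = -457/7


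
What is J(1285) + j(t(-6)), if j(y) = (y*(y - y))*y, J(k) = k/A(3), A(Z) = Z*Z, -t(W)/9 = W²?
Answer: 1285/9 ≈ 142.78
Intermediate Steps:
t(W) = -9*W²
A(Z) = Z²
J(k) = k/9 (J(k) = k/(3²) = k/9)
j(y) = 0 (j(y) = (y*0)*y = 0*y = 0)
J(1285) + j(t(-6)) = (⅑)*1285 + 0 = 1285/9 + 0 = 1285/9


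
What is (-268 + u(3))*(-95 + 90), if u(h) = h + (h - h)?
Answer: 1325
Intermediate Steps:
u(h) = h (u(h) = h + 0 = h)
(-268 + u(3))*(-95 + 90) = (-268 + 3)*(-95 + 90) = -265*(-5) = 1325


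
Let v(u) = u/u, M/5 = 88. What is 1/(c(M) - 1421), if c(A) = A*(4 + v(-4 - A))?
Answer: 1/779 ≈ 0.0012837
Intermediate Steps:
M = 440 (M = 5*88 = 440)
v(u) = 1
c(A) = 5*A (c(A) = A*(4 + 1) = A*5 = 5*A)
1/(c(M) - 1421) = 1/(5*440 - 1421) = 1/(2200 - 1421) = 1/779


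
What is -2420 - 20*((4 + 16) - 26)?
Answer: -2300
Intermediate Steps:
-2420 - 20*((4 + 16) - 26) = -2420 - 20*(20 - 26) = -2420 - 20*(-6) = -2420 - 1*(-120) = -2420 + 120 = -2300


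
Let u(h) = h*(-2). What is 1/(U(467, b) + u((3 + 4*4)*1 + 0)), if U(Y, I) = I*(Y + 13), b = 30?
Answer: 1/14362 ≈ 6.9628e-5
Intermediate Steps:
U(Y, I) = I*(13 + Y)
u(h) = -2*h
1/(U(467, b) + u((3 + 4*4)*1 + 0)) = 1/(30*(13 + 467) - 2*((3 + 4*4)*1 + 0)) = 1/(30*480 - 2*((3 + 16)*1 + 0)) = 1/(14400 - 2*(19*1 + 0)) = 1/(14400 - 2*(19 + 0)) = 1/(14400 - 2*19) = 1/(14400 - 38) = 1/14362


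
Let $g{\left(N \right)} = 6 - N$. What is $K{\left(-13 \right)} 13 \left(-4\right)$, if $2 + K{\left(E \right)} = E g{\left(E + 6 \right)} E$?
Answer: $-114140$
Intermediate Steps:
$K{\left(E \right)} = -2 - E^{3}$ ($K{\left(E \right)} = -2 + E \left(6 - \left(E + 6\right)\right) E = -2 + E \left(6 - \left(6 + E\right)\right) E = -2 + E \left(- E\right) E = -2 + - E^{2} E = -2 - E^{3}$)
$K{\left(-13 \right)} 13 \left(-4\right) = \left(-2 - \left(-13\right)^{3}\right) 13 \left(-4\right) = \left(-2 - -2197\right) \left(-52\right) = \left(-2 + 2197\right) \left(-52\right) = 2195 \left(-52\right) = -114140$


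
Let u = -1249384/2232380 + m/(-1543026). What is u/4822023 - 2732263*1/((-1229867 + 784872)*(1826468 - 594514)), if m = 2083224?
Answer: 23209243635780875814099/5058802944219866720907095414 ≈ 4.5879e-6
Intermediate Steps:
u = -274099149546/143525849245 (u = -1249384/2232380 + 2083224/(-1543026) = -1249384*1/2232380 + 2083224*(-1/1543026) = -312346/558095 - 347204/257171 = -274099149546/143525849245 ≈ -1.9098)
u/4822023 - 2732263*1/((-1229867 + 784872)*(1826468 - 594514)) = -274099149546/143525849245/4822023 - 2732263*1/((-1229867 + 784872)*(1826468 - 594514)) = -274099149546/143525849245*1/4822023 - 2732263/(1231954*(-444995)) = -91366383182/230694982051307545 - 2732263/(-548213370230) = -91366383182/230694982051307545 - 2732263*(-1/548213370230) = -91366383182/230694982051307545 + 2732263/548213370230 = 23209243635780875814099/5058802944219866720907095414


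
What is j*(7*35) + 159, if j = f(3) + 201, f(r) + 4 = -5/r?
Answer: 144047/3 ≈ 48016.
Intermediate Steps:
f(r) = -4 - 5/r
j = 586/3 (j = (-4 - 5/3) + 201 = -17/3 + 201 = 586/3 ≈ 195.33)
j*(7*35) + 159 = 586*(7*35)/3 + 159 = (586/3)*245 + 159 = 143570/3 + 159 = 144047/3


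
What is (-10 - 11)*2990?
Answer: -62790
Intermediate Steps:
(-10 - 11)*2990 = -21*2990 = -62790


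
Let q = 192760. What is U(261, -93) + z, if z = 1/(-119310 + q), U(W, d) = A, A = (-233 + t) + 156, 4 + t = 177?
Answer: 7051201/73450 ≈ 96.000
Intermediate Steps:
t = 173 (t = -4 + 177 = 173)
A = 96 (A = (-233 + 173) + 156 = -60 + 156 = 96)
U(W, d) = 96
z = 1/73450 (z = 1/(-119310 + 192760) = 1/73450 ≈ 1.3615e-5)
U(261, -93) + z = 96 + 1/73450 = 7051201/73450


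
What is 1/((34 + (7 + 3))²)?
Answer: 1/1936 ≈ 0.00051653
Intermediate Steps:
1/((34 + (7 + 3))²) = 1/((34 + 10)²) = 1/(44²) = 1/1936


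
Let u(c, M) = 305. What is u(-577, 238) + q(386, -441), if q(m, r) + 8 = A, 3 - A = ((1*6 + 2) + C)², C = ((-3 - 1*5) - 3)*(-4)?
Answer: -2404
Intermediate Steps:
C = 44 (C = ((-3 - 5) - 3)*(-4) = (-8 - 3)*(-4) = -11*(-4) = 44)
A = -2701 (A = 3 - ((1*6 + 2) + 44)² = 3 - ((6 + 2) + 44)² = 3 - (8 + 44)² = 3 - 1*52² = 3 - 1*2704 = 3 - 2704 = -2701)
q(m, r) = -2709 (q(m, r) = -8 - 2701 = -2709)
u(-577, 238) + q(386, -441) = 305 - 2709 = -2404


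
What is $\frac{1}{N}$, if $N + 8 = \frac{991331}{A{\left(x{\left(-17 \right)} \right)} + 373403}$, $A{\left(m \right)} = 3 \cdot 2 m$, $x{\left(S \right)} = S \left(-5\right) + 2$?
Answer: $- \frac{373925}{2000069} \approx -0.18696$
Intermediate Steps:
$x{\left(S \right)} = 2 - 5 S$ ($x{\left(S \right)} = - 5 S + 2 = 2 - 5 S$)
$A{\left(m \right)} = 6 m$
$N = - \frac{2000069}{373925}$ ($N = -8 + \frac{991331}{6 \left(2 - -85\right) + 373403} = -8 + \frac{991331}{6 \left(2 + 85\right) + 373403} = -8 + \frac{991331}{6 \cdot 87 + 373403} = -8 + \frac{991331}{522 + 373403} = -8 + \frac{991331}{373925} = - \frac{2000069}{373925} \approx -5.3488$)
$\frac{1}{N} = \frac{1}{- \frac{2000069}{373925}} = - \frac{373925}{2000069}$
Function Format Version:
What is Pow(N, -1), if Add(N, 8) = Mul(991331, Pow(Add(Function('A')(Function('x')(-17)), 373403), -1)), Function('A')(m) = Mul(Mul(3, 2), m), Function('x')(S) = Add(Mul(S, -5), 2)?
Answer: Rational(-373925, 2000069) ≈ -0.18696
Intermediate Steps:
Function('x')(S) = Add(2, Mul(-5, S)) (Function('x')(S) = Add(Mul(-5, S), 2) = Add(2, Mul(-5, S)))
Function('A')(m) = Mul(6, m)
N = Rational(-2000069, 373925) (N = Add(-8, Mul(991331, Pow(Add(Mul(6, Add(2, Mul(-5, -17))), 373403), -1))) = Add(-8, Mul(991331, Pow(Add(Mul(6, Add(2, 85)), 373403), -1))) = Add(-8, Mul(991331, Pow(Add(Mul(6, 87), 373403), -1))) = Add(-8, Mul(991331, Pow(Add(522, 373403), -1))) = Add(-8, Mul(991331, Pow(373925, -1))) = Add(-8, Mul(991331, Rational(1, 373925))) = Add(-8, Rational(991331, 373925)) = Rational(-2000069, 373925) ≈ -5.3488)
Pow(N, -1) = Pow(Rational(-2000069, 373925), -1) = Rational(-373925, 2000069)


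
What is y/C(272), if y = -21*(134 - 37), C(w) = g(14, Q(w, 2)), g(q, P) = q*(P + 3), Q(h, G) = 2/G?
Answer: -291/8 ≈ -36.375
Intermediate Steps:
g(q, P) = q*(3 + P)
C(w) = 56 (C(w) = 14*(3 + 2/2) = 14*(3 + 2*(½)) = 14*(3 + 1) = 14*4 = 56)
y = -2037 (y = -21*97 = -2037)
y/C(272) = -2037/56 = -2037*1/56 = -291/8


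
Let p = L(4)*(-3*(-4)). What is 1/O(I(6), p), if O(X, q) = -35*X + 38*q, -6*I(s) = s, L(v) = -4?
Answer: -1/1789 ≈ -0.00055897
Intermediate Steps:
I(s) = -s/6
p = -48 (p = -(-12)*(-4) = -4*12 = -48)
1/O(I(6), p) = 1/(-(-35)*6/6 + 38*(-48)) = 1/(-35*(-1) - 1824) = 1/(35 - 1824) = 1/(-1789) = -1/1789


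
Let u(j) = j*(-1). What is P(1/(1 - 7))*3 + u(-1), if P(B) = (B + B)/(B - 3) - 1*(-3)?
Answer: 196/19 ≈ 10.316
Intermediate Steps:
P(B) = 3 + 2*B/(-3 + B) (P(B) = (2*B)/(-3 + B) + 3 = 2*B/(-3 + B) + 3 = 3 + 2*B/(-3 + B))
u(j) = -j
P(1/(1 - 7))*3 + u(-1) = ((-9 + 5/(1 - 7))/(-3 + 1/(1 - 7)))*3 - 1*(-1) = ((-9 + 5/(-6))/(-3 + 1/(-6)))*3 + 1 = ((-9 + 5*(-⅙))/(-3 - ⅙))*3 + 1 = ((-9 - ⅚)/(-19/6))*3 + 1 = -6/19*(-59/6)*3 + 1 = (59/19)*3 + 1 = 177/19 + 1 = 196/19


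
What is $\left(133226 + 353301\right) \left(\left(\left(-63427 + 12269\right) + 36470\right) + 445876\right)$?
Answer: $209784604076$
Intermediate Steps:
$\left(133226 + 353301\right) \left(\left(\left(-63427 + 12269\right) + 36470\right) + 445876\right) = 486527 \left(\left(-51158 + 36470\right) + 445876\right) = 486527 \left(-14688 + 445876\right) = 486527 \cdot 431188 = 209784604076$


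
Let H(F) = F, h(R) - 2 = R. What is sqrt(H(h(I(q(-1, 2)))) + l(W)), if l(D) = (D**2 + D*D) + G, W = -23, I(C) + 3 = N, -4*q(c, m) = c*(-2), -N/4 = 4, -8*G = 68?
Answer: sqrt(4130)/2 ≈ 32.133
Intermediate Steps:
G = -17/2 (G = -1/8*68 = -17/2 ≈ -8.5000)
N = -16 (N = -4*4 = -16)
q(c, m) = c/2 (q(c, m) = -c*(-2)/4 = -(-1)*c/2 = c/2)
I(C) = -19 (I(C) = -3 - 16 = -19)
h(R) = 2 + R
l(D) = -17/2 + 2*D**2 (l(D) = (D**2 + D*D) - 17/2 = (D**2 + D**2) - 17/2 = 2*D**2 - 17/2 = -17/2 + 2*D**2)
sqrt(H(h(I(q(-1, 2)))) + l(W)) = sqrt((2 - 19) + (-17/2 + 2*(-23)**2)) = sqrt(-17 + (-17/2 + 2*529)) = sqrt(-17 + (-17/2 + 1058)) = sqrt(-17 + 2099/2) = sqrt(2065/2) = sqrt(4130)/2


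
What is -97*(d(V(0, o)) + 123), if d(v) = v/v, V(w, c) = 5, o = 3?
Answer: -12028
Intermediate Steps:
d(v) = 1
-97*(d(V(0, o)) + 123) = -97*(1 + 123) = -97*124 = -12028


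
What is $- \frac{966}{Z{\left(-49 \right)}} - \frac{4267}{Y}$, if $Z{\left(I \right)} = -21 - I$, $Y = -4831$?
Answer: $- \frac{324805}{9662} \approx -33.617$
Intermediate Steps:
$- \frac{966}{Z{\left(-49 \right)}} - \frac{4267}{Y} = - \frac{966}{-21 - -49} - \frac{4267}{-4831} = - \frac{966}{-21 + 49} - - \frac{4267}{4831} = - \frac{966}{28} + \frac{4267}{4831} = \left(-966\right) \frac{1}{28} + \frac{4267}{4831} = - \frac{69}{2} + \frac{4267}{4831} = - \frac{324805}{9662}$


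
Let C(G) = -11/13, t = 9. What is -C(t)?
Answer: 11/13 ≈ 0.84615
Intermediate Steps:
C(G) = -11/13 (C(G) = -11*1/13 = -11/13)
-C(t) = -1*(-11/13) = 11/13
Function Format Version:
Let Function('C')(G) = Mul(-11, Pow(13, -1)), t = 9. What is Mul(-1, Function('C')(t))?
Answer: Rational(11, 13) ≈ 0.84615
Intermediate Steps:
Function('C')(G) = Rational(-11, 13) (Function('C')(G) = Mul(-11, Rational(1, 13)) = Rational(-11, 13))
Mul(-1, Function('C')(t)) = Mul(-1, Rational(-11, 13)) = Rational(11, 13)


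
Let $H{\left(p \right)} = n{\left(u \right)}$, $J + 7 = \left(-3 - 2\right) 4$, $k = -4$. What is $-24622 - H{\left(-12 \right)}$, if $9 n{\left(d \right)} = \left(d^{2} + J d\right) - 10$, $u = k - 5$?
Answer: $- \frac{221912}{9} \approx -24657.0$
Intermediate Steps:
$u = -9$ ($u = -4 - 5 = -9$)
$J = -27$ ($J = -7 + \left(-3 - 2\right) 4 = -7 - 20 = -27$)
$n{\left(d \right)} = - \frac{10}{9} - 3 d + \frac{d^{2}}{9}$ ($n{\left(d \right)} = \frac{\left(d^{2} - 27 d\right) - 10}{9} = \frac{-10 + d^{2} - 27 d}{9} = - \frac{10}{9} - 3 d + \frac{d^{2}}{9}$)
$H{\left(p \right)} = \frac{314}{9}$ ($H{\left(p \right)} = - \frac{10}{9} - -27 + \frac{\left(-9\right)^{2}}{9} = - \frac{10}{9} + 27 + \frac{1}{9} \cdot 81 = - \frac{10}{9} + 27 + 9 = \frac{314}{9}$)
$-24622 - H{\left(-12 \right)} = -24622 - \frac{314}{9} = - \frac{221912}{9}$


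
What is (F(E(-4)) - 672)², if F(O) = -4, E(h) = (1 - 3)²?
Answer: 456976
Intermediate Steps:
E(h) = 4 (E(h) = (-2)² = 4)
(F(E(-4)) - 672)² = (-4 - 672)² = (-676)² = 456976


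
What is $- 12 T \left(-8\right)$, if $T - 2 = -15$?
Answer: $-1248$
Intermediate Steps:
$T = -13$ ($T = 2 - 15 = -13$)
$- 12 T \left(-8\right) = \left(-12\right) \left(-13\right) \left(-8\right) = 156 \left(-8\right) = -1248$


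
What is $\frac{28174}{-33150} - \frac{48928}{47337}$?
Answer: $- \frac{164201991}{87178975} \approx -1.8835$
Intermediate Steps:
$\frac{28174}{-33150} - \frac{48928}{47337} = 28174 \left(- \frac{1}{33150}\right) - \frac{48928}{47337} = - \frac{14087}{16575} - \frac{48928}{47337} = - \frac{164201991}{87178975}$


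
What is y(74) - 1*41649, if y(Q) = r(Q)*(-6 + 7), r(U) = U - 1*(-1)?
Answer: -41574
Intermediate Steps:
r(U) = 1 + U (r(U) = U + 1 = 1 + U)
y(Q) = 1 + Q (y(Q) = (1 + Q)*(-6 + 7) = (1 + Q)*1 = 1 + Q)
y(74) - 1*41649 = (1 + 74) - 1*41649 = 75 - 41649 = -41574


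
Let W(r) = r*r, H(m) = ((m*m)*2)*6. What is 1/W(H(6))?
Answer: 1/186624 ≈ 5.3584e-6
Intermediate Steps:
H(m) = 12*m² (H(m) = (m²*2)*6 = (2*m²)*6 = 12*m²)
W(r) = r²
1/W(H(6)) = 1/((12*6²)²) = 1/((12*36)²) = 1/(432²) = 1/186624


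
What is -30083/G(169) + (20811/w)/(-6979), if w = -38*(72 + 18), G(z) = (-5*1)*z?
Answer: 6838514707/192082020 ≈ 35.602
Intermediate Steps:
G(z) = -5*z
w = -3420 (w = -38*90 = -3420)
-30083/G(169) + (20811/w)/(-6979) = -30083/((-5*169)) + (20811/(-3420))/(-6979) = -30083/(-845) + (20811*(-1/3420))*(-1/6979) = -30083*(-1/845) - 6937/1140*(-1/6979) = 30083/845 + 991/1136580 = 6838514707/192082020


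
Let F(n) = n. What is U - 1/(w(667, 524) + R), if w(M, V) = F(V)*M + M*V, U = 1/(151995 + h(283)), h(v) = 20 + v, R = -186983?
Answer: 359735/77981601834 ≈ 4.6131e-6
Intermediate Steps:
U = 1/152298 (U = 1/(151995 + (20 + 283)) = 1/(151995 + 303) = 1/152298 ≈ 6.5661e-6)
w(M, V) = 2*M*V (w(M, V) = V*M + M*V = M*V + M*V = 2*M*V)
U - 1/(w(667, 524) + R) = 1/152298 - 1/(2*667*524 - 186983) = 1/152298 - 1/(699016 - 186983) = 1/152298 - 1/512033 = 359735/77981601834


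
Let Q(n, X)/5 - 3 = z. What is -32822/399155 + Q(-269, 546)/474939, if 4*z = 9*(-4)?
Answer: -5200140836/63191425515 ≈ -0.082292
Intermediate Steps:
z = -9 (z = (9*(-4))/4 = (1/4)*(-36) = -9)
Q(n, X) = -30 (Q(n, X) = 15 + 5*(-9) = 15 - 45 = -30)
-32822/399155 + Q(-269, 546)/474939 = -32822/399155 - 30/474939 = -32822*1/399155 - 30*1/474939 = -32822/399155 - 10/158313 = -5200140836/63191425515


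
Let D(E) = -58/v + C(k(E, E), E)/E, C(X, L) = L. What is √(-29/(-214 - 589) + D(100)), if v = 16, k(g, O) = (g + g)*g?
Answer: I*√26709386/3212 ≈ 1.609*I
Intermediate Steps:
k(g, O) = 2*g² (k(g, O) = (2*g)*g = 2*g²)
D(E) = -21/8 (D(E) = -58/16 + E/E = -58*1/16 + 1 = -29/8 + 1 = -21/8)
√(-29/(-214 - 589) + D(100)) = √(-29/(-214 - 589) - 21/8) = √(-29/(-803) - 21/8) = √(-29*(-1/803) - 21/8) = √(29/803 - 21/8) = √(-16631/6424) = I*√26709386/3212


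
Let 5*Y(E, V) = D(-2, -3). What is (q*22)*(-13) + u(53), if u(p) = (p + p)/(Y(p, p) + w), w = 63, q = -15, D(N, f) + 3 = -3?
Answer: 1326140/309 ≈ 4291.7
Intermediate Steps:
D(N, f) = -6 (D(N, f) = -3 - 3 = -6)
Y(E, V) = -6/5 (Y(E, V) = (⅕)*(-6) = -6/5)
u(p) = 10*p/309 (u(p) = (p + p)/(-6/5 + 63) = (2*p)/(309/5) = (2*p)*(5/309) = 10*p/309)
(q*22)*(-13) + u(53) = -15*22*(-13) + (10/309)*53 = -330*(-13) + 530/309 = 4290 + 530/309 = 1326140/309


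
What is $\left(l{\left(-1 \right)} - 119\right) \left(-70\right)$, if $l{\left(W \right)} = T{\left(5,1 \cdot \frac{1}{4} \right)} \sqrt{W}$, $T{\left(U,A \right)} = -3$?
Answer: $8330 + 210 i \approx 8330.0 + 210.0 i$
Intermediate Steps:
$l{\left(W \right)} = - 3 \sqrt{W}$
$\left(l{\left(-1 \right)} - 119\right) \left(-70\right) = \left(- 3 \sqrt{-1} - 119\right) \left(-70\right) = \left(- 3 i - 119\right) \left(-70\right) = \left(-119 - 3 i\right) \left(-70\right) = 8330 + 210 i$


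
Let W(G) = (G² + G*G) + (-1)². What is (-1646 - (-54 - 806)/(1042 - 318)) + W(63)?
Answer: 1139248/181 ≈ 6294.2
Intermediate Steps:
W(G) = 1 + 2*G² (W(G) = (G² + G²) + 1 = 2*G² + 1 = 1 + 2*G²)
(-1646 - (-54 - 806)/(1042 - 318)) + W(63) = (-1646 - (-54 - 806)/(1042 - 318)) + (1 + 2*63²) = (-1646 - (-860)/724) + (1 + 2*3969) = (-1646 - (-860)/724) + (1 + 7938) = (-1646 - 1*(-215/181)) + 7939 = (-1646 + 215/181) + 7939 = -297711/181 + 7939 = 1139248/181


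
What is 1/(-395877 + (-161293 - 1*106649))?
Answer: -1/663819 ≈ -1.5064e-6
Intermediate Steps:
1/(-395877 + (-161293 - 1*106649)) = 1/(-395877 + (-161293 - 106649)) = 1/(-395877 - 267942) = 1/(-663819) = -1/663819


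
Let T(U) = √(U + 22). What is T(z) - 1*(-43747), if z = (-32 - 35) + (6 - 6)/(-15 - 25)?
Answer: 43747 + 3*I*√5 ≈ 43747.0 + 6.7082*I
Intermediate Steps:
z = -67 (z = -67 + 0/(-40) = -67 + 0*(-1/40) = -67 + 0 = -67)
T(U) = √(22 + U)
T(z) - 1*(-43747) = √(22 - 67) - 1*(-43747) = √(-45) + 43747 = 3*I*√5 + 43747 = 43747 + 3*I*√5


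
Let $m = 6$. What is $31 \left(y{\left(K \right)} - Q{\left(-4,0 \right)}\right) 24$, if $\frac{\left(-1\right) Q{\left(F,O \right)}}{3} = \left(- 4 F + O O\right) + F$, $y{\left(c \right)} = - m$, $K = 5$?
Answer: $22320$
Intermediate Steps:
$y{\left(c \right)} = -6$ ($y{\left(c \right)} = \left(-1\right) 6 = -6$)
$Q{\left(F,O \right)} = - 3 O^{2} + 9 F$ ($Q{\left(F,O \right)} = - 3 \left(\left(- 4 F + O O\right) + F\right) = - 3 \left(\left(- 4 F + O^{2}\right) + F\right) = - 3 \left(\left(O^{2} - 4 F\right) + F\right) = - 3 \left(O^{2} - 3 F\right) = - 3 O^{2} + 9 F$)
$31 \left(y{\left(K \right)} - Q{\left(-4,0 \right)}\right) 24 = 31 \left(-6 - \left(- 3 \cdot 0^{2} + 9 \left(-4\right)\right)\right) 24 = 31 \left(-6 - \left(\left(-3\right) 0 - 36\right)\right) 24 = 31 \left(-6 - \left(0 - 36\right)\right) 24 = 31 \left(-6 - -36\right) 24 = 31 \left(-6 + 36\right) 24 = 31 \cdot 30 \cdot 24 = 930 \cdot 24 = 22320$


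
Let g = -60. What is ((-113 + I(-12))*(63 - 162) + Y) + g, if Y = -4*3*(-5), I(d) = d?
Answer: 12375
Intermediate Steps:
Y = 60 (Y = -12*(-5) = 60)
((-113 + I(-12))*(63 - 162) + Y) + g = ((-113 - 12)*(63 - 162) + 60) - 60 = (-125*(-99) + 60) - 60 = (12375 + 60) - 60 = 12435 - 60 = 12375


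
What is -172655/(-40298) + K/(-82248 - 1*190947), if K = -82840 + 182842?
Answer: 14379534043/3669737370 ≈ 3.9184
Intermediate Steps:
K = 100002
-172655/(-40298) + K/(-82248 - 1*190947) = -172655/(-40298) + 100002/(-82248 - 1*190947) = -172655*(-1/40298) + 100002/(-82248 - 190947) = 172655/40298 + 100002/(-273195) = 172655/40298 + 100002*(-1/273195) = 172655/40298 - 33334/91065 = 14379534043/3669737370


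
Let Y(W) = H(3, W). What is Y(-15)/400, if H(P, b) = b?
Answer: -3/80 ≈ -0.037500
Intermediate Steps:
Y(W) = W
Y(-15)/400 = -15/400 = -15*1/400 = -3/80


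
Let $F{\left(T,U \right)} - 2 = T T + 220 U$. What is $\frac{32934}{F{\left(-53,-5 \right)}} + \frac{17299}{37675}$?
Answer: $\frac{1270387039}{64461925} \approx 19.708$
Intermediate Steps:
$F{\left(T,U \right)} = 2 + T^{2} + 220 U$ ($F{\left(T,U \right)} = 2 + \left(T T + 220 U\right) = 2 + \left(T^{2} + 220 U\right) = 2 + T^{2} + 220 U$)
$\frac{32934}{F{\left(-53,-5 \right)}} + \frac{17299}{37675} = \frac{32934}{2 + \left(-53\right)^{2} + 220 \left(-5\right)} + \frac{17299}{37675} = \frac{32934}{2 + 2809 - 1100} + 17299 \cdot \frac{1}{37675} = \frac{32934}{1711} + \frac{17299}{37675} = \frac{1270387039}{64461925}$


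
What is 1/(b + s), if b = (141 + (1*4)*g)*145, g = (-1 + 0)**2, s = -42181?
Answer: -1/21156 ≈ -4.7268e-5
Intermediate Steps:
g = 1 (g = (-1)**2 = 1)
b = 21025 (b = (141 + (1*4)*1)*145 = (141 + 4*1)*145 = (141 + 4)*145 = 145*145 = 21025)
1/(b + s) = 1/(21025 - 42181) = 1/(-21156) = -1/21156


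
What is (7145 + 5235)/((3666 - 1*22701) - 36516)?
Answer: -12380/55551 ≈ -0.22286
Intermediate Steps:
(7145 + 5235)/((3666 - 1*22701) - 36516) = 12380/((3666 - 22701) - 36516) = 12380/(-19035 - 36516) = 12380/(-55551) = 12380*(-1/55551) = -12380/55551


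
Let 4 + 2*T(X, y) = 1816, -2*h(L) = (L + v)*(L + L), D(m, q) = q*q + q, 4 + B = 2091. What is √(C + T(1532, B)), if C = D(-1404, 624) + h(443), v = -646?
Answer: √480835 ≈ 693.42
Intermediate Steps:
B = 2087 (B = -4 + 2091 = 2087)
D(m, q) = q + q² (D(m, q) = q² + q = q + q²)
h(L) = -L*(-646 + L) (h(L) = -(L - 646)*(L + L)/2 = -(-646 + L)*2*L/2 = -L*(-646 + L))
T(X, y) = 906 (T(X, y) = -2 + (½)*1816 = -2 + 908 = 906)
C = 479929 (C = 624*(1 + 624) + 443*(646 - 1*443) = 624*625 + 443*(646 - 443) = 390000 + 443*203 = 390000 + 89929 = 479929)
√(C + T(1532, B)) = √(479929 + 906) = √480835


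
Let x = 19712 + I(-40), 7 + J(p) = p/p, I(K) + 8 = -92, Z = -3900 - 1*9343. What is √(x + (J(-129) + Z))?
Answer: 3*√707 ≈ 79.768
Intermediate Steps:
Z = -13243 (Z = -3900 - 9343 = -13243)
I(K) = -100 (I(K) = -8 - 92 = -100)
J(p) = -6 (J(p) = -7 + p/p = -7 + 1 = -6)
x = 19612 (x = 19712 - 100 = 19612)
√(x + (J(-129) + Z)) = √(19612 + (-6 - 13243)) = √(19612 - 13249) = √6363 = 3*√707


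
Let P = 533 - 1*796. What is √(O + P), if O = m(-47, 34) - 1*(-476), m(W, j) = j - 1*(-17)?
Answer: 2*√66 ≈ 16.248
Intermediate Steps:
m(W, j) = 17 + j (m(W, j) = j + 17 = 17 + j)
O = 527 (O = (17 + 34) - 1*(-476) = 51 + 476 = 527)
P = -263 (P = 533 - 796 = -263)
√(O + P) = √(527 - 263) = √264 = 2*√66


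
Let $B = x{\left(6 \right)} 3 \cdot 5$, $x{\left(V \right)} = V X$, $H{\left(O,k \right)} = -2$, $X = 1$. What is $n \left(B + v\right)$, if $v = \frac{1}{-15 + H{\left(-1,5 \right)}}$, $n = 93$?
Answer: $\frac{142197}{17} \approx 8364.5$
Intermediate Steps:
$v = - \frac{1}{17}$ ($v = \frac{1}{-15 - 2} = \frac{1}{-17} = - \frac{1}{17} \approx -0.058824$)
$x{\left(V \right)} = V$ ($x{\left(V \right)} = V 1 = V$)
$B = 90$ ($B = 6 \cdot 3 \cdot 5 = 18 \cdot 5 = 90$)
$n \left(B + v\right) = 93 \left(90 - \frac{1}{17}\right) = 93 \cdot \frac{1529}{17} = \frac{142197}{17}$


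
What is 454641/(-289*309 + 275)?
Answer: -454641/89026 ≈ -5.1068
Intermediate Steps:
454641/(-289*309 + 275) = 454641/(-89301 + 275) = 454641/(-89026) = 454641*(-1/89026) = -454641/89026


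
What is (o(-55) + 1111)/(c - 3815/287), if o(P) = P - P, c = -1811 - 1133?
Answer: -45551/121249 ≈ -0.37568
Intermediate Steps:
c = -2944
o(P) = 0
(o(-55) + 1111)/(c - 3815/287) = (0 + 1111)/(-2944 - 3815/287) = 1111/(-2944 - 3815*1/287) = 1111/(-2944 - 545/41) = 1111/(-121249/41) = 1111*(-41/121249) = -45551/121249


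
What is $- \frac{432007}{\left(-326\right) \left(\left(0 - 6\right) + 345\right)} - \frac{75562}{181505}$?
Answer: $\frac{70060771667}{20058843570} \approx 3.4928$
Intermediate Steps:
$- \frac{432007}{\left(-326\right) \left(\left(0 - 6\right) + 345\right)} - \frac{75562}{181505} = - \frac{432007}{\left(-326\right) \left(-6 + 345\right)} - \frac{75562}{181505} = - \frac{432007}{\left(-326\right) 339} - \frac{75562}{181505} = - \frac{432007}{-110514} - \frac{75562}{181505} = \left(-432007\right) \left(- \frac{1}{110514}\right) - \frac{75562}{181505} = \frac{432007}{110514} - \frac{75562}{181505} = \frac{70060771667}{20058843570}$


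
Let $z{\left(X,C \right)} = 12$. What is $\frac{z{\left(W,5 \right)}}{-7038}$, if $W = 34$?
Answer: $- \frac{2}{1173} \approx -0.001705$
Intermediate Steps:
$\frac{z{\left(W,5 \right)}}{-7038} = \frac{12}{-7038} = 12 \left(- \frac{1}{7038}\right) = - \frac{2}{1173}$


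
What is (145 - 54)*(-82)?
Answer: -7462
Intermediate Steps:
(145 - 54)*(-82) = 91*(-82) = -7462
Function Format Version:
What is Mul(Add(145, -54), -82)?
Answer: -7462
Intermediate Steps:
Mul(Add(145, -54), -82) = Mul(91, -82) = -7462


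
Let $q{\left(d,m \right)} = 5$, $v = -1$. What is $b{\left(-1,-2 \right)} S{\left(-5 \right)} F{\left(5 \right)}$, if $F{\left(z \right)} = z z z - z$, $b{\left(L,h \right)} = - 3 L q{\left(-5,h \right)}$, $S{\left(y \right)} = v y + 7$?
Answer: $21600$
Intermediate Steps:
$S{\left(y \right)} = 7 - y$ ($S{\left(y \right)} = - y + 7 = 7 - y$)
$b{\left(L,h \right)} = - 15 L$ ($b{\left(L,h \right)} = - 3 L 5 = - 15 L$)
$F{\left(z \right)} = z^{3} - z$ ($F{\left(z \right)} = z^{2} z - z = z^{3} - z$)
$b{\left(-1,-2 \right)} S{\left(-5 \right)} F{\left(5 \right)} = \left(-15\right) \left(-1\right) \left(7 - -5\right) \left(5^{3} - 5\right) = 15 \left(7 + 5\right) \left(125 - 5\right) = 15 \cdot 12 \cdot 120 = 180 \cdot 120 = 21600$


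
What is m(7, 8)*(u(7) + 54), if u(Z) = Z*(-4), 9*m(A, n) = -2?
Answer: -52/9 ≈ -5.7778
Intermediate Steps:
m(A, n) = -2/9 (m(A, n) = (⅑)*(-2) = -2/9)
u(Z) = -4*Z
m(7, 8)*(u(7) + 54) = -2*(-4*7 + 54)/9 = -2*(-28 + 54)/9 = -2/9*26 = -52/9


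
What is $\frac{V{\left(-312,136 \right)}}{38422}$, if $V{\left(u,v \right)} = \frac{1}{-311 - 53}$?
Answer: $- \frac{1}{13985608} \approx -7.1502 \cdot 10^{-8}$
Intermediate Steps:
$V{\left(u,v \right)} = - \frac{1}{364}$ ($V{\left(u,v \right)} = \frac{1}{-364} = - \frac{1}{364}$)
$\frac{V{\left(-312,136 \right)}}{38422} = - \frac{1}{364 \cdot 38422} = \left(- \frac{1}{364}\right) \frac{1}{38422} = - \frac{1}{13985608}$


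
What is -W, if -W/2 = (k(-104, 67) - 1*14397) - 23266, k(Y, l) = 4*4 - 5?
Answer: -75304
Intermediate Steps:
k(Y, l) = 11 (k(Y, l) = 16 - 5 = 11)
W = 75304 (W = -2*((11 - 1*14397) - 23266) = -2*((11 - 14397) - 23266) = -2*(-14386 - 23266) = -2*(-37652) = 75304)
-W = -1*75304 = -75304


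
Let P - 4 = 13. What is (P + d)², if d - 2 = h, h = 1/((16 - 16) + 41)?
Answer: 608400/1681 ≈ 361.93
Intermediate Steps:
P = 17 (P = 4 + 13 = 17)
h = 1/41 (h = 1/(0 + 41) = 1/41 ≈ 0.024390)
d = 83/41 (d = 2 + 1/41 = 83/41 ≈ 2.0244)
(P + d)² = (17 + 83/41)² = (780/41)² = 608400/1681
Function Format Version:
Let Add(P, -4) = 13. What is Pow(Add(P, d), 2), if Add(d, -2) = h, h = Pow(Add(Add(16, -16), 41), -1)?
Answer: Rational(608400, 1681) ≈ 361.93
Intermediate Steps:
P = 17 (P = Add(4, 13) = 17)
h = Rational(1, 41) (h = Pow(Add(0, 41), -1) = Pow(41, -1) = Rational(1, 41) ≈ 0.024390)
d = Rational(83, 41) (d = Add(2, Rational(1, 41)) = Rational(83, 41) ≈ 2.0244)
Pow(Add(P, d), 2) = Pow(Add(17, Rational(83, 41)), 2) = Pow(Rational(780, 41), 2) = Rational(608400, 1681)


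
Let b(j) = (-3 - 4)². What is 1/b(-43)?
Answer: 1/49 ≈ 0.020408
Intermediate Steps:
b(j) = 49 (b(j) = (-7)² = 49)
1/b(-43) = 1/49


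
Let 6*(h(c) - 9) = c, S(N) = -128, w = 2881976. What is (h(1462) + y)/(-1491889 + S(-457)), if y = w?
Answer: -8646686/4476051 ≈ -1.9318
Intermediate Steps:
h(c) = 9 + c/6
y = 2881976
(h(1462) + y)/(-1491889 + S(-457)) = ((9 + (⅙)*1462) + 2881976)/(-1491889 - 128) = ((9 + 731/3) + 2881976)/(-1492017) = (758/3 + 2881976)*(-1/1492017) = (8646686/3)*(-1/1492017) = -8646686/4476051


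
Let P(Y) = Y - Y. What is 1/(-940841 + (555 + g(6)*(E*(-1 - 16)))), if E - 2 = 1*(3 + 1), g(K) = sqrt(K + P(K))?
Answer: -470143/442068849686 + 51*sqrt(6)/442068849686 ≈ -1.0632e-6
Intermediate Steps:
P(Y) = 0
g(K) = sqrt(K) (g(K) = sqrt(K + 0) = sqrt(K))
E = 6 (E = 2 + 1*(3 + 1) = 2 + 1*4 = 2 + 4 = 6)
1/(-940841 + (555 + g(6)*(E*(-1 - 16)))) = 1/(-940841 + (555 + sqrt(6)*(6*(-1 - 16)))) = 1/(-940841 + (555 + sqrt(6)*(6*(-17)))) = 1/(-940841 + (555 + sqrt(6)*(-102))) = 1/(-940841 + (555 - 102*sqrt(6))) = 1/(-940286 - 102*sqrt(6))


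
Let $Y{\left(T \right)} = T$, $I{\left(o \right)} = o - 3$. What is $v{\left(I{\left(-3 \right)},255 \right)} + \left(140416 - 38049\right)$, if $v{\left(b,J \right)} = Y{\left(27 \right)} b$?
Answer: $102205$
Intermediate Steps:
$I{\left(o \right)} = -3 + o$
$v{\left(b,J \right)} = 27 b$
$v{\left(I{\left(-3 \right)},255 \right)} + \left(140416 - 38049\right) = 27 \left(-3 - 3\right) + \left(140416 - 38049\right) = 27 \left(-6\right) + \left(140416 - 38049\right) = -162 + 102367 = 102205$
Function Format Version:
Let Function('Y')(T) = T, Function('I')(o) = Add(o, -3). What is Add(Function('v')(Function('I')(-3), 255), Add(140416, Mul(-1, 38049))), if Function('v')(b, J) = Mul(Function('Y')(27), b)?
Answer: 102205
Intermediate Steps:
Function('I')(o) = Add(-3, o)
Function('v')(b, J) = Mul(27, b)
Add(Function('v')(Function('I')(-3), 255), Add(140416, Mul(-1, 38049))) = Add(Mul(27, Add(-3, -3)), Add(140416, Mul(-1, 38049))) = Add(Mul(27, -6), Add(140416, -38049)) = Add(-162, 102367) = 102205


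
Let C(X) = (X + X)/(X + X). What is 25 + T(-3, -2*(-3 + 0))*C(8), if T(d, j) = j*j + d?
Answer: 58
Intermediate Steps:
C(X) = 1 (C(X) = (2*X)/((2*X)) = (2*X)*(1/(2*X)) = 1)
T(d, j) = d + j² (T(d, j) = j² + d = d + j²)
25 + T(-3, -2*(-3 + 0))*C(8) = 25 + (-3 + (-2*(-3 + 0))²)*1 = 25 + (-3 + (-2*(-3))²)*1 = 25 + (-3 + 6²)*1 = 25 + (-3 + 36)*1 = 25 + 33*1 = 25 + 33 = 58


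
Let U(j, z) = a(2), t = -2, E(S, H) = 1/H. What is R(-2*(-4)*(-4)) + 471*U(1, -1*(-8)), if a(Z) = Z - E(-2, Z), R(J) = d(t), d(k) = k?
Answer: 1409/2 ≈ 704.50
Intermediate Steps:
R(J) = -2
a(Z) = Z - 1/Z
U(j, z) = 3/2 (U(j, z) = 2 - 1/2 = 3/2)
R(-2*(-4)*(-4)) + 471*U(1, -1*(-8)) = -2 + 471*(3/2) = -2 + 1413/2 = 1409/2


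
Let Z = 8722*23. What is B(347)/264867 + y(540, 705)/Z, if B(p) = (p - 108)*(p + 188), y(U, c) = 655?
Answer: 25823974075/53133909402 ≈ 0.48602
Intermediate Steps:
Z = 200606
B(p) = (-108 + p)*(188 + p)
B(347)/264867 + y(540, 705)/Z = (-20304 + 347**2 + 80*347)/264867 + 655/200606 = (-20304 + 120409 + 27760)*(1/264867) + 655*(1/200606) = 127865*(1/264867) + 655/200606 = 127865/264867 + 655/200606 = 25823974075/53133909402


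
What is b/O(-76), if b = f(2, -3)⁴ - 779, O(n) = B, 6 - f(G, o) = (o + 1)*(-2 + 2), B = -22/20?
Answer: -470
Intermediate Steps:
B = -11/10 (B = -22*1/20 = -11/10 ≈ -1.1000)
f(G, o) = 6 (f(G, o) = 6 - (o + 1)*(-2 + 2) = 6 - (1 + o)*0 = 6 - 1*0 = 6 + 0 = 6)
O(n) = -11/10
b = 517 (b = 6⁴ - 779 = 1296 - 779 = 517)
b/O(-76) = 517/(-11/10) = 517*(-10/11) = -470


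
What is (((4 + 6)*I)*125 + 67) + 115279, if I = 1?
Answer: 116596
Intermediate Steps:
(((4 + 6)*I)*125 + 67) + 115279 = (((4 + 6)*1)*125 + 67) + 115279 = ((10*1)*125 + 67) + 115279 = (10*125 + 67) + 115279 = (1250 + 67) + 115279 = 1317 + 115279 = 116596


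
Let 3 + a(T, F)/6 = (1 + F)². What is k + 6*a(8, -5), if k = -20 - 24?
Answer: 424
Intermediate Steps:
k = -44
a(T, F) = -18 + 6*(1 + F)²
k + 6*a(8, -5) = -44 + 6*(-18 + 6*(1 - 5)²) = -44 + 6*(-18 + 6*(-4)²) = -44 + 6*(-18 + 6*16) = -44 + 6*(-18 + 96) = -44 + 6*78 = -44 + 468 = 424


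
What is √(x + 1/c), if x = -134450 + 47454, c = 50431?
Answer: 5*I*√8850227520541/50431 ≈ 294.95*I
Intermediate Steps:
x = -86996
√(x + 1/c) = √(-86996 + 1/50431) = √(-4387295275/50431) = 5*I*√8850227520541/50431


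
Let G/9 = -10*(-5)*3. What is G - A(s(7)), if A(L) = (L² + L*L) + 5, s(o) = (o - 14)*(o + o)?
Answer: -17863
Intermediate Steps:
s(o) = 2*o*(-14 + o) (s(o) = (-14 + o)*(2*o) = 2*o*(-14 + o))
A(L) = 5 + 2*L² (A(L) = (L² + L²) + 5 = 2*L² + 5 = 5 + 2*L²)
G = 1350 (G = 9*(-10*(-5)*3) = 9*(50*3) = 9*150 = 1350)
G - A(s(7)) = 1350 - (5 + 2*(2*7*(-14 + 7))²) = 1350 - (5 + 2*(2*7*(-7))²) = 1350 - (5 + 2*(-98)²) = 1350 - (5 + 2*9604) = 1350 - (5 + 19208) = 1350 - 1*19213 = 1350 - 19213 = -17863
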